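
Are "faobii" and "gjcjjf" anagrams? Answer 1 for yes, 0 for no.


Strings: "faobii", "gjcjjf"
Sorted first:  abfiio
Sorted second: cfgjjj
Differ at position 0: 'a' vs 'c' => not anagrams

0


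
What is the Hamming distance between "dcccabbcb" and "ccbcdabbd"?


Comparing "dcccabbcb" and "ccbcdabbd" position by position:
  Position 0: 'd' vs 'c' => differ
  Position 1: 'c' vs 'c' => same
  Position 2: 'c' vs 'b' => differ
  Position 3: 'c' vs 'c' => same
  Position 4: 'a' vs 'd' => differ
  Position 5: 'b' vs 'a' => differ
  Position 6: 'b' vs 'b' => same
  Position 7: 'c' vs 'b' => differ
  Position 8: 'b' vs 'd' => differ
Total differences (Hamming distance): 6

6


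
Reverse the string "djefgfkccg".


Input: djefgfkccg
Reading characters right to left:
  Position 9: 'g'
  Position 8: 'c'
  Position 7: 'c'
  Position 6: 'k'
  Position 5: 'f'
  Position 4: 'g'
  Position 3: 'f'
  Position 2: 'e'
  Position 1: 'j'
  Position 0: 'd'
Reversed: gcckfgfejd

gcckfgfejd


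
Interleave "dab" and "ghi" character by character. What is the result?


Interleaving "dab" and "ghi":
  Position 0: 'd' from first, 'g' from second => "dg"
  Position 1: 'a' from first, 'h' from second => "ah"
  Position 2: 'b' from first, 'i' from second => "bi"
Result: dgahbi

dgahbi


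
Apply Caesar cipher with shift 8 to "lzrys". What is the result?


Caesar cipher: shift "lzrys" by 8
  'l' (pos 11) + 8 = pos 19 = 't'
  'z' (pos 25) + 8 = pos 7 = 'h'
  'r' (pos 17) + 8 = pos 25 = 'z'
  'y' (pos 24) + 8 = pos 6 = 'g'
  's' (pos 18) + 8 = pos 0 = 'a'
Result: thzga

thzga


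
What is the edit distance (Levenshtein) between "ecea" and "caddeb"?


Computing edit distance: "ecea" -> "caddeb"
DP table:
           c    a    d    d    e    b
      0    1    2    3    4    5    6
  e   1    1    2    3    4    4    5
  c   2    1    2    3    4    5    5
  e   3    2    2    3    4    4    5
  a   4    3    2    3    4    5    5
Edit distance = dp[4][6] = 5

5


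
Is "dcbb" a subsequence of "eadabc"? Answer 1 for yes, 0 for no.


Check if "dcbb" is a subsequence of "eadabc"
Greedy scan:
  Position 0 ('e'): no match needed
  Position 1 ('a'): no match needed
  Position 2 ('d'): matches sub[0] = 'd'
  Position 3 ('a'): no match needed
  Position 4 ('b'): no match needed
  Position 5 ('c'): matches sub[1] = 'c'
Only matched 2/4 characters => not a subsequence

0


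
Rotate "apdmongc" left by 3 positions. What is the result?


Input: "apdmongc", rotate left by 3
First 3 characters: "apd"
Remaining characters: "mongc"
Concatenate remaining + first: "mongc" + "apd" = "mongcapd"

mongcapd


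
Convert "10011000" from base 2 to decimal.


Input: "10011000" in base 2
Positional expansion:
  Digit '1' (value 1) x 2^7 = 128
  Digit '0' (value 0) x 2^6 = 0
  Digit '0' (value 0) x 2^5 = 0
  Digit '1' (value 1) x 2^4 = 16
  Digit '1' (value 1) x 2^3 = 8
  Digit '0' (value 0) x 2^2 = 0
  Digit '0' (value 0) x 2^1 = 0
  Digit '0' (value 0) x 2^0 = 0
Sum = 152

152


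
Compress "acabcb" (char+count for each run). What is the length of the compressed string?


Input: acabcb
Runs:
  'a' x 1 => "a1"
  'c' x 1 => "c1"
  'a' x 1 => "a1"
  'b' x 1 => "b1"
  'c' x 1 => "c1"
  'b' x 1 => "b1"
Compressed: "a1c1a1b1c1b1"
Compressed length: 12

12


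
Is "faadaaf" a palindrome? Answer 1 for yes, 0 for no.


Input: faadaaf
Reversed: faadaaf
  Compare pos 0 ('f') with pos 6 ('f'): match
  Compare pos 1 ('a') with pos 5 ('a'): match
  Compare pos 2 ('a') with pos 4 ('a'): match
Result: palindrome

1


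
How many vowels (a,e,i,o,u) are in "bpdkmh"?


Input: bpdkmh
Checking each character:
  'b' at position 0: consonant
  'p' at position 1: consonant
  'd' at position 2: consonant
  'k' at position 3: consonant
  'm' at position 4: consonant
  'h' at position 5: consonant
Total vowels: 0

0


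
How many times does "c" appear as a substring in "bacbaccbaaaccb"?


Searching for "c" in "bacbaccbaaaccb"
Scanning each position:
  Position 0: "b" => no
  Position 1: "a" => no
  Position 2: "c" => MATCH
  Position 3: "b" => no
  Position 4: "a" => no
  Position 5: "c" => MATCH
  Position 6: "c" => MATCH
  Position 7: "b" => no
  Position 8: "a" => no
  Position 9: "a" => no
  Position 10: "a" => no
  Position 11: "c" => MATCH
  Position 12: "c" => MATCH
  Position 13: "b" => no
Total occurrences: 5

5


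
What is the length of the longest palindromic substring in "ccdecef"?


Input: "ccdecef"
Checking substrings for palindromes:
  [3:6] "ece" (len 3) => palindrome
  [0:2] "cc" (len 2) => palindrome
Longest palindromic substring: "ece" with length 3

3


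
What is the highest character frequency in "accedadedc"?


Input: accedadedc
Character counts:
  'a': 2
  'c': 3
  'd': 3
  'e': 2
Maximum frequency: 3

3


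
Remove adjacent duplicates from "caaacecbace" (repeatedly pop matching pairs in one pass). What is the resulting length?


Input: caaacecbace
Stack-based adjacent duplicate removal:
  Read 'c': push. Stack: c
  Read 'a': push. Stack: ca
  Read 'a': matches stack top 'a' => pop. Stack: c
  Read 'a': push. Stack: ca
  Read 'c': push. Stack: cac
  Read 'e': push. Stack: cace
  Read 'c': push. Stack: cacec
  Read 'b': push. Stack: cacecb
  Read 'a': push. Stack: cacecba
  Read 'c': push. Stack: cacecbac
  Read 'e': push. Stack: cacecbace
Final stack: "cacecbace" (length 9)

9


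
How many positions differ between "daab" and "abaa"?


Comparing "daab" and "abaa" position by position:
  Position 0: 'd' vs 'a' => DIFFER
  Position 1: 'a' vs 'b' => DIFFER
  Position 2: 'a' vs 'a' => same
  Position 3: 'b' vs 'a' => DIFFER
Positions that differ: 3

3


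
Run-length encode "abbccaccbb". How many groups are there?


Input: abbccaccbb
Scanning for consecutive runs:
  Group 1: 'a' x 1 (positions 0-0)
  Group 2: 'b' x 2 (positions 1-2)
  Group 3: 'c' x 2 (positions 3-4)
  Group 4: 'a' x 1 (positions 5-5)
  Group 5: 'c' x 2 (positions 6-7)
  Group 6: 'b' x 2 (positions 8-9)
Total groups: 6

6


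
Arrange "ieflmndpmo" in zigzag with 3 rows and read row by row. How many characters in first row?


Zigzag "ieflmndpmo" into 3 rows:
Placing characters:
  'i' => row 0
  'e' => row 1
  'f' => row 2
  'l' => row 1
  'm' => row 0
  'n' => row 1
  'd' => row 2
  'p' => row 1
  'm' => row 0
  'o' => row 1
Rows:
  Row 0: "imm"
  Row 1: "elnpo"
  Row 2: "fd"
First row length: 3

3


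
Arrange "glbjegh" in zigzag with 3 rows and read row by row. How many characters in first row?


Zigzag "glbjegh" into 3 rows:
Placing characters:
  'g' => row 0
  'l' => row 1
  'b' => row 2
  'j' => row 1
  'e' => row 0
  'g' => row 1
  'h' => row 2
Rows:
  Row 0: "ge"
  Row 1: "ljg"
  Row 2: "bh"
First row length: 2

2


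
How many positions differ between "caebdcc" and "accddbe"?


Comparing "caebdcc" and "accddbe" position by position:
  Position 0: 'c' vs 'a' => DIFFER
  Position 1: 'a' vs 'c' => DIFFER
  Position 2: 'e' vs 'c' => DIFFER
  Position 3: 'b' vs 'd' => DIFFER
  Position 4: 'd' vs 'd' => same
  Position 5: 'c' vs 'b' => DIFFER
  Position 6: 'c' vs 'e' => DIFFER
Positions that differ: 6

6


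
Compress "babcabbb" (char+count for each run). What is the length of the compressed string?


Input: babcabbb
Runs:
  'b' x 1 => "b1"
  'a' x 1 => "a1"
  'b' x 1 => "b1"
  'c' x 1 => "c1"
  'a' x 1 => "a1"
  'b' x 3 => "b3"
Compressed: "b1a1b1c1a1b3"
Compressed length: 12

12


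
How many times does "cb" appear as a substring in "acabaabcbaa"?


Searching for "cb" in "acabaabcbaa"
Scanning each position:
  Position 0: "ac" => no
  Position 1: "ca" => no
  Position 2: "ab" => no
  Position 3: "ba" => no
  Position 4: "aa" => no
  Position 5: "ab" => no
  Position 6: "bc" => no
  Position 7: "cb" => MATCH
  Position 8: "ba" => no
  Position 9: "aa" => no
Total occurrences: 1

1


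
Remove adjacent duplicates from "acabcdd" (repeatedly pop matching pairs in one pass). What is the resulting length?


Input: acabcdd
Stack-based adjacent duplicate removal:
  Read 'a': push. Stack: a
  Read 'c': push. Stack: ac
  Read 'a': push. Stack: aca
  Read 'b': push. Stack: acab
  Read 'c': push. Stack: acabc
  Read 'd': push. Stack: acabcd
  Read 'd': matches stack top 'd' => pop. Stack: acabc
Final stack: "acabc" (length 5)

5


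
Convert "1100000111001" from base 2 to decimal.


Input: "1100000111001" in base 2
Positional expansion:
  Digit '1' (value 1) x 2^12 = 4096
  Digit '1' (value 1) x 2^11 = 2048
  Digit '0' (value 0) x 2^10 = 0
  Digit '0' (value 0) x 2^9 = 0
  Digit '0' (value 0) x 2^8 = 0
  Digit '0' (value 0) x 2^7 = 0
  Digit '0' (value 0) x 2^6 = 0
  Digit '1' (value 1) x 2^5 = 32
  Digit '1' (value 1) x 2^4 = 16
  Digit '1' (value 1) x 2^3 = 8
  Digit '0' (value 0) x 2^2 = 0
  Digit '0' (value 0) x 2^1 = 0
  Digit '1' (value 1) x 2^0 = 1
Sum = 6201

6201


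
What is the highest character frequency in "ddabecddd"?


Input: ddabecddd
Character counts:
  'a': 1
  'b': 1
  'c': 1
  'd': 5
  'e': 1
Maximum frequency: 5

5


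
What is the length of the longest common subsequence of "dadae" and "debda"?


LCS of "dadae" and "debda"
DP table:
           d    e    b    d    a
      0    0    0    0    0    0
  d   0    1    1    1    1    1
  a   0    1    1    1    1    2
  d   0    1    1    1    2    2
  a   0    1    1    1    2    3
  e   0    1    2    2    2    3
LCS length = dp[5][5] = 3

3


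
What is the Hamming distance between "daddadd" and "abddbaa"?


Comparing "daddadd" and "abddbaa" position by position:
  Position 0: 'd' vs 'a' => differ
  Position 1: 'a' vs 'b' => differ
  Position 2: 'd' vs 'd' => same
  Position 3: 'd' vs 'd' => same
  Position 4: 'a' vs 'b' => differ
  Position 5: 'd' vs 'a' => differ
  Position 6: 'd' vs 'a' => differ
Total differences (Hamming distance): 5

5


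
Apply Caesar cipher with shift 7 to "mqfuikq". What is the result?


Caesar cipher: shift "mqfuikq" by 7
  'm' (pos 12) + 7 = pos 19 = 't'
  'q' (pos 16) + 7 = pos 23 = 'x'
  'f' (pos 5) + 7 = pos 12 = 'm'
  'u' (pos 20) + 7 = pos 1 = 'b'
  'i' (pos 8) + 7 = pos 15 = 'p'
  'k' (pos 10) + 7 = pos 17 = 'r'
  'q' (pos 16) + 7 = pos 23 = 'x'
Result: txmbprx

txmbprx


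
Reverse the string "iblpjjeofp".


Input: iblpjjeofp
Reading characters right to left:
  Position 9: 'p'
  Position 8: 'f'
  Position 7: 'o'
  Position 6: 'e'
  Position 5: 'j'
  Position 4: 'j'
  Position 3: 'p'
  Position 2: 'l'
  Position 1: 'b'
  Position 0: 'i'
Reversed: pfoejjplbi

pfoejjplbi


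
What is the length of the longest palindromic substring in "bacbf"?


Input: "bacbf"
Checking substrings for palindromes:
  No multi-char palindromic substrings found
Longest palindromic substring: "b" with length 1

1


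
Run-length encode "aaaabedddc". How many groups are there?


Input: aaaabedddc
Scanning for consecutive runs:
  Group 1: 'a' x 4 (positions 0-3)
  Group 2: 'b' x 1 (positions 4-4)
  Group 3: 'e' x 1 (positions 5-5)
  Group 4: 'd' x 3 (positions 6-8)
  Group 5: 'c' x 1 (positions 9-9)
Total groups: 5

5


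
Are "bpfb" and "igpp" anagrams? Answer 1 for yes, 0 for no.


Strings: "bpfb", "igpp"
Sorted first:  bbfp
Sorted second: gipp
Differ at position 0: 'b' vs 'g' => not anagrams

0


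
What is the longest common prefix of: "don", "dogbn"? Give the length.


Words: don, dogbn
  Position 0: all 'd' => match
  Position 1: all 'o' => match
  Position 2: ('n', 'g') => mismatch, stop
LCP = "do" (length 2)

2


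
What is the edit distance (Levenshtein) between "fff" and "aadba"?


Computing edit distance: "fff" -> "aadba"
DP table:
           a    a    d    b    a
      0    1    2    3    4    5
  f   1    1    2    3    4    5
  f   2    2    2    3    4    5
  f   3    3    3    3    4    5
Edit distance = dp[3][5] = 5

5


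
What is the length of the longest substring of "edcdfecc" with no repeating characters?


Input: "edcdfecc"
Sliding window (track last position of each char):
  Position 0 ('e'): window [0,0] length 1 -- new best
  Position 1 ('d'): window [0,1] length 2 -- new best
  Position 2 ('c'): window [0,2] length 3 -- new best
  Position 3 ('d'): repeat (last at 1), move window start to 2
  Position 3 ('d'): window [2,3] length 2
  Position 4 ('f'): window [2,4] length 3
  Position 5 ('e'): window [2,5] length 4 -- new best
  Position 6 ('c'): repeat (last at 2), move window start to 3
  Position 6 ('c'): window [3,6] length 4
  Position 7 ('c'): repeat (last at 6), move window start to 7
  Position 7 ('c'): window [7,7] length 1
Longest substring with no repeats: "cdfe" with length 4

4


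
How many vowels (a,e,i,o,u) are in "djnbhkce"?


Input: djnbhkce
Checking each character:
  'd' at position 0: consonant
  'j' at position 1: consonant
  'n' at position 2: consonant
  'b' at position 3: consonant
  'h' at position 4: consonant
  'k' at position 5: consonant
  'c' at position 6: consonant
  'e' at position 7: vowel (running total: 1)
Total vowels: 1

1


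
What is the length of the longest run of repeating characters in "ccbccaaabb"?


Input: "ccbccaaabb"
Scanning for longest run:
  Position 1 ('c'): continues run of 'c', length=2
  Position 2 ('b'): new char, reset run to 1
  Position 3 ('c'): new char, reset run to 1
  Position 4 ('c'): continues run of 'c', length=2
  Position 5 ('a'): new char, reset run to 1
  Position 6 ('a'): continues run of 'a', length=2
  Position 7 ('a'): continues run of 'a', length=3
  Position 8 ('b'): new char, reset run to 1
  Position 9 ('b'): continues run of 'b', length=2
Longest run: 'a' with length 3

3


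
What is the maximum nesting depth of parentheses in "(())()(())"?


Input: "(())()(())"
Tracking depth:
  Position 0 '(': depth becomes 1
  Position 1 '(': depth becomes 2
  Position 2 ')': depth becomes 1
  Position 3 ')': depth becomes 0
  Position 4 '(': depth becomes 1
  Position 5 ')': depth becomes 0
  Position 6 '(': depth becomes 1
  Position 7 '(': depth becomes 2
  Position 8 ')': depth becomes 1
  Position 9 ')': depth becomes 0
Maximum depth reached: 2

2


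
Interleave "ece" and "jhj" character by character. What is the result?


Interleaving "ece" and "jhj":
  Position 0: 'e' from first, 'j' from second => "ej"
  Position 1: 'c' from first, 'h' from second => "ch"
  Position 2: 'e' from first, 'j' from second => "ej"
Result: ejchej

ejchej


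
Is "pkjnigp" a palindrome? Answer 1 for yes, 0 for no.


Input: pkjnigp
Reversed: pginjkp
  Compare pos 0 ('p') with pos 6 ('p'): match
  Compare pos 1 ('k') with pos 5 ('g'): MISMATCH
  Compare pos 2 ('j') with pos 4 ('i'): MISMATCH
Result: not a palindrome

0


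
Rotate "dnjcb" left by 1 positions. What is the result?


Input: "dnjcb", rotate left by 1
First 1 characters: "d"
Remaining characters: "njcb"
Concatenate remaining + first: "njcb" + "d" = "njcbd"

njcbd


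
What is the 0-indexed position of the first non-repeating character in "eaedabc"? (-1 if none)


Input: eaedabc
Character frequencies:
  'a': 2
  'b': 1
  'c': 1
  'd': 1
  'e': 2
Scanning left to right for freq == 1:
  Position 0 ('e'): freq=2, skip
  Position 1 ('a'): freq=2, skip
  Position 2 ('e'): freq=2, skip
  Position 3 ('d'): unique! => answer = 3

3


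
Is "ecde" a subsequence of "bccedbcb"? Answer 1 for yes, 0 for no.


Check if "ecde" is a subsequence of "bccedbcb"
Greedy scan:
  Position 0 ('b'): no match needed
  Position 1 ('c'): no match needed
  Position 2 ('c'): no match needed
  Position 3 ('e'): matches sub[0] = 'e'
  Position 4 ('d'): no match needed
  Position 5 ('b'): no match needed
  Position 6 ('c'): matches sub[1] = 'c'
  Position 7 ('b'): no match needed
Only matched 2/4 characters => not a subsequence

0


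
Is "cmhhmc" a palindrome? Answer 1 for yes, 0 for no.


Input: cmhhmc
Reversed: cmhhmc
  Compare pos 0 ('c') with pos 5 ('c'): match
  Compare pos 1 ('m') with pos 4 ('m'): match
  Compare pos 2 ('h') with pos 3 ('h'): match
Result: palindrome

1


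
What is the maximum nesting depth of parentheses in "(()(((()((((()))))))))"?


Input: "(()(((()((((()))))))))"
Tracking depth:
  Position 0 '(': depth becomes 1
  Position 1 '(': depth becomes 2
  Position 2 ')': depth becomes 1
  Position 3 '(': depth becomes 2
  Position 4 '(': depth becomes 3
  Position 5 '(': depth becomes 4
  Position 6 '(': depth becomes 5
  Position 7 ')': depth becomes 4
  Position 8 '(': depth becomes 5
  Position 9 '(': depth becomes 6
  Position 10 '(': depth becomes 7
  Position 11 '(': depth becomes 8
  Position 12 '(': depth becomes 9
  Position 13 ')': depth becomes 8
  Position 14 ')': depth becomes 7
  Position 15 ')': depth becomes 6
  Position 16 ')': depth becomes 5
  Position 17 ')': depth becomes 4
  Position 18 ')': depth becomes 3
  Position 19 ')': depth becomes 2
  Position 20 ')': depth becomes 1
  Position 21 ')': depth becomes 0
Maximum depth reached: 9

9


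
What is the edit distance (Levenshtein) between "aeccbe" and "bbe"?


Computing edit distance: "aeccbe" -> "bbe"
DP table:
           b    b    e
      0    1    2    3
  a   1    1    2    3
  e   2    2    2    2
  c   3    3    3    3
  c   4    4    4    4
  b   5    4    4    5
  e   6    5    5    4
Edit distance = dp[6][3] = 4

4


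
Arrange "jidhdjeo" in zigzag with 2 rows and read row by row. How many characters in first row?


Zigzag "jidhdjeo" into 2 rows:
Placing characters:
  'j' => row 0
  'i' => row 1
  'd' => row 0
  'h' => row 1
  'd' => row 0
  'j' => row 1
  'e' => row 0
  'o' => row 1
Rows:
  Row 0: "jdde"
  Row 1: "ihjo"
First row length: 4

4


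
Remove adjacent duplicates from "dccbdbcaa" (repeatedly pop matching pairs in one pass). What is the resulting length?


Input: dccbdbcaa
Stack-based adjacent duplicate removal:
  Read 'd': push. Stack: d
  Read 'c': push. Stack: dc
  Read 'c': matches stack top 'c' => pop. Stack: d
  Read 'b': push. Stack: db
  Read 'd': push. Stack: dbd
  Read 'b': push. Stack: dbdb
  Read 'c': push. Stack: dbdbc
  Read 'a': push. Stack: dbdbca
  Read 'a': matches stack top 'a' => pop. Stack: dbdbc
Final stack: "dbdbc" (length 5)

5


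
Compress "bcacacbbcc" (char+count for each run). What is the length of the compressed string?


Input: bcacacbbcc
Runs:
  'b' x 1 => "b1"
  'c' x 1 => "c1"
  'a' x 1 => "a1"
  'c' x 1 => "c1"
  'a' x 1 => "a1"
  'c' x 1 => "c1"
  'b' x 2 => "b2"
  'c' x 2 => "c2"
Compressed: "b1c1a1c1a1c1b2c2"
Compressed length: 16

16


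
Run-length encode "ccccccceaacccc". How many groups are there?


Input: ccccccceaacccc
Scanning for consecutive runs:
  Group 1: 'c' x 7 (positions 0-6)
  Group 2: 'e' x 1 (positions 7-7)
  Group 3: 'a' x 2 (positions 8-9)
  Group 4: 'c' x 4 (positions 10-13)
Total groups: 4

4


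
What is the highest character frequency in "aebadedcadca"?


Input: aebadedcadca
Character counts:
  'a': 4
  'b': 1
  'c': 2
  'd': 3
  'e': 2
Maximum frequency: 4

4


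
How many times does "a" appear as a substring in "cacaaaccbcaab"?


Searching for "a" in "cacaaaccbcaab"
Scanning each position:
  Position 0: "c" => no
  Position 1: "a" => MATCH
  Position 2: "c" => no
  Position 3: "a" => MATCH
  Position 4: "a" => MATCH
  Position 5: "a" => MATCH
  Position 6: "c" => no
  Position 7: "c" => no
  Position 8: "b" => no
  Position 9: "c" => no
  Position 10: "a" => MATCH
  Position 11: "a" => MATCH
  Position 12: "b" => no
Total occurrences: 6

6


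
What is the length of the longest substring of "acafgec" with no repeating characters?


Input: "acafgec"
Sliding window (track last position of each char):
  Position 0 ('a'): window [0,0] length 1 -- new best
  Position 1 ('c'): window [0,1] length 2 -- new best
  Position 2 ('a'): repeat (last at 0), move window start to 1
  Position 2 ('a'): window [1,2] length 2
  Position 3 ('f'): window [1,3] length 3 -- new best
  Position 4 ('g'): window [1,4] length 4 -- new best
  Position 5 ('e'): window [1,5] length 5 -- new best
  Position 6 ('c'): repeat (last at 1), move window start to 2
  Position 6 ('c'): window [2,6] length 5
Longest substring with no repeats: "cafge" with length 5

5


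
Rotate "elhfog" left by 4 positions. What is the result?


Input: "elhfog", rotate left by 4
First 4 characters: "elhf"
Remaining characters: "og"
Concatenate remaining + first: "og" + "elhf" = "ogelhf"

ogelhf


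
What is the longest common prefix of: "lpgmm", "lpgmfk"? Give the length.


Words: lpgmm, lpgmfk
  Position 0: all 'l' => match
  Position 1: all 'p' => match
  Position 2: all 'g' => match
  Position 3: all 'm' => match
  Position 4: ('m', 'f') => mismatch, stop
LCP = "lpgm" (length 4)

4


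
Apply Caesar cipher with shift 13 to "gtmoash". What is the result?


Caesar cipher: shift "gtmoash" by 13
  'g' (pos 6) + 13 = pos 19 = 't'
  't' (pos 19) + 13 = pos 6 = 'g'
  'm' (pos 12) + 13 = pos 25 = 'z'
  'o' (pos 14) + 13 = pos 1 = 'b'
  'a' (pos 0) + 13 = pos 13 = 'n'
  's' (pos 18) + 13 = pos 5 = 'f'
  'h' (pos 7) + 13 = pos 20 = 'u'
Result: tgzbnfu

tgzbnfu


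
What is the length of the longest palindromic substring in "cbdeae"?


Input: "cbdeae"
Checking substrings for palindromes:
  [3:6] "eae" (len 3) => palindrome
Longest palindromic substring: "eae" with length 3

3


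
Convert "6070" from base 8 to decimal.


Input: "6070" in base 8
Positional expansion:
  Digit '6' (value 6) x 8^3 = 3072
  Digit '0' (value 0) x 8^2 = 0
  Digit '7' (value 7) x 8^1 = 56
  Digit '0' (value 0) x 8^0 = 0
Sum = 3128

3128


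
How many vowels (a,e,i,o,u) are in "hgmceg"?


Input: hgmceg
Checking each character:
  'h' at position 0: consonant
  'g' at position 1: consonant
  'm' at position 2: consonant
  'c' at position 3: consonant
  'e' at position 4: vowel (running total: 1)
  'g' at position 5: consonant
Total vowels: 1

1


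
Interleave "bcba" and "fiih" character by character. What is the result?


Interleaving "bcba" and "fiih":
  Position 0: 'b' from first, 'f' from second => "bf"
  Position 1: 'c' from first, 'i' from second => "ci"
  Position 2: 'b' from first, 'i' from second => "bi"
  Position 3: 'a' from first, 'h' from second => "ah"
Result: bfcibiah

bfcibiah


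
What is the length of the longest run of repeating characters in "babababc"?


Input: "babababc"
Scanning for longest run:
  Position 1 ('a'): new char, reset run to 1
  Position 2 ('b'): new char, reset run to 1
  Position 3 ('a'): new char, reset run to 1
  Position 4 ('b'): new char, reset run to 1
  Position 5 ('a'): new char, reset run to 1
  Position 6 ('b'): new char, reset run to 1
  Position 7 ('c'): new char, reset run to 1
Longest run: 'b' with length 1

1


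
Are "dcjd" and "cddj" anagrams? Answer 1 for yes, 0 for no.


Strings: "dcjd", "cddj"
Sorted first:  cddj
Sorted second: cddj
Sorted forms match => anagrams

1


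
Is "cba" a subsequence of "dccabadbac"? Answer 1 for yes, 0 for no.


Check if "cba" is a subsequence of "dccabadbac"
Greedy scan:
  Position 0 ('d'): no match needed
  Position 1 ('c'): matches sub[0] = 'c'
  Position 2 ('c'): no match needed
  Position 3 ('a'): no match needed
  Position 4 ('b'): matches sub[1] = 'b'
  Position 5 ('a'): matches sub[2] = 'a'
  Position 6 ('d'): no match needed
  Position 7 ('b'): no match needed
  Position 8 ('a'): no match needed
  Position 9 ('c'): no match needed
All 3 characters matched => is a subsequence

1


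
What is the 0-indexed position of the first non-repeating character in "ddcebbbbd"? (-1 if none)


Input: ddcebbbbd
Character frequencies:
  'b': 4
  'c': 1
  'd': 3
  'e': 1
Scanning left to right for freq == 1:
  Position 0 ('d'): freq=3, skip
  Position 1 ('d'): freq=3, skip
  Position 2 ('c'): unique! => answer = 2

2


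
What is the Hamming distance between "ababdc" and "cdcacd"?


Comparing "ababdc" and "cdcacd" position by position:
  Position 0: 'a' vs 'c' => differ
  Position 1: 'b' vs 'd' => differ
  Position 2: 'a' vs 'c' => differ
  Position 3: 'b' vs 'a' => differ
  Position 4: 'd' vs 'c' => differ
  Position 5: 'c' vs 'd' => differ
Total differences (Hamming distance): 6

6


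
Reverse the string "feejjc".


Input: feejjc
Reading characters right to left:
  Position 5: 'c'
  Position 4: 'j'
  Position 3: 'j'
  Position 2: 'e'
  Position 1: 'e'
  Position 0: 'f'
Reversed: cjjeef

cjjeef


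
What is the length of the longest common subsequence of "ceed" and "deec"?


LCS of "ceed" and "deec"
DP table:
           d    e    e    c
      0    0    0    0    0
  c   0    0    0    0    1
  e   0    0    1    1    1
  e   0    0    1    2    2
  d   0    1    1    2    2
LCS length = dp[4][4] = 2

2


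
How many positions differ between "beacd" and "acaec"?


Comparing "beacd" and "acaec" position by position:
  Position 0: 'b' vs 'a' => DIFFER
  Position 1: 'e' vs 'c' => DIFFER
  Position 2: 'a' vs 'a' => same
  Position 3: 'c' vs 'e' => DIFFER
  Position 4: 'd' vs 'c' => DIFFER
Positions that differ: 4

4


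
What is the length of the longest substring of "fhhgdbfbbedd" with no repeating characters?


Input: "fhhgdbfbbedd"
Sliding window (track last position of each char):
  Position 0 ('f'): window [0,0] length 1 -- new best
  Position 1 ('h'): window [0,1] length 2 -- new best
  Position 2 ('h'): repeat (last at 1), move window start to 2
  Position 2 ('h'): window [2,2] length 1
  Position 3 ('g'): window [2,3] length 2
  Position 4 ('d'): window [2,4] length 3 -- new best
  Position 5 ('b'): window [2,5] length 4 -- new best
  Position 6 ('f'): window [2,6] length 5 -- new best
  Position 7 ('b'): repeat (last at 5), move window start to 6
  Position 7 ('b'): window [6,7] length 2
  Position 8 ('b'): repeat (last at 7), move window start to 8
  Position 8 ('b'): window [8,8] length 1
  Position 9 ('e'): window [8,9] length 2
  Position 10 ('d'): window [8,10] length 3
  Position 11 ('d'): repeat (last at 10), move window start to 11
  Position 11 ('d'): window [11,11] length 1
Longest substring with no repeats: "hgdbf" with length 5

5


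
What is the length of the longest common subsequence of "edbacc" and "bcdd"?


LCS of "edbacc" and "bcdd"
DP table:
           b    c    d    d
      0    0    0    0    0
  e   0    0    0    0    0
  d   0    0    0    1    1
  b   0    1    1    1    1
  a   0    1    1    1    1
  c   0    1    2    2    2
  c   0    1    2    2    2
LCS length = dp[6][4] = 2

2


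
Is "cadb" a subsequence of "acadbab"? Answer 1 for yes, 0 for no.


Check if "cadb" is a subsequence of "acadbab"
Greedy scan:
  Position 0 ('a'): no match needed
  Position 1 ('c'): matches sub[0] = 'c'
  Position 2 ('a'): matches sub[1] = 'a'
  Position 3 ('d'): matches sub[2] = 'd'
  Position 4 ('b'): matches sub[3] = 'b'
  Position 5 ('a'): no match needed
  Position 6 ('b'): no match needed
All 4 characters matched => is a subsequence

1


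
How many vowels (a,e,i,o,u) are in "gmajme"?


Input: gmajme
Checking each character:
  'g' at position 0: consonant
  'm' at position 1: consonant
  'a' at position 2: vowel (running total: 1)
  'j' at position 3: consonant
  'm' at position 4: consonant
  'e' at position 5: vowel (running total: 2)
Total vowels: 2

2


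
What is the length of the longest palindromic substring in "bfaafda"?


Input: "bfaafda"
Checking substrings for palindromes:
  [1:5] "faaf" (len 4) => palindrome
  [2:4] "aa" (len 2) => palindrome
Longest palindromic substring: "faaf" with length 4

4


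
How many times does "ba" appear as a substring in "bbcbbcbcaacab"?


Searching for "ba" in "bbcbbcbcaacab"
Scanning each position:
  Position 0: "bb" => no
  Position 1: "bc" => no
  Position 2: "cb" => no
  Position 3: "bb" => no
  Position 4: "bc" => no
  Position 5: "cb" => no
  Position 6: "bc" => no
  Position 7: "ca" => no
  Position 8: "aa" => no
  Position 9: "ac" => no
  Position 10: "ca" => no
  Position 11: "ab" => no
Total occurrences: 0

0


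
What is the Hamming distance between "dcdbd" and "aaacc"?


Comparing "dcdbd" and "aaacc" position by position:
  Position 0: 'd' vs 'a' => differ
  Position 1: 'c' vs 'a' => differ
  Position 2: 'd' vs 'a' => differ
  Position 3: 'b' vs 'c' => differ
  Position 4: 'd' vs 'c' => differ
Total differences (Hamming distance): 5

5


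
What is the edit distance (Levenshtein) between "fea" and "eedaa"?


Computing edit distance: "fea" -> "eedaa"
DP table:
           e    e    d    a    a
      0    1    2    3    4    5
  f   1    1    2    3    4    5
  e   2    1    1    2    3    4
  a   3    2    2    2    2    3
Edit distance = dp[3][5] = 3

3


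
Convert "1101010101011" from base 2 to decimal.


Input: "1101010101011" in base 2
Positional expansion:
  Digit '1' (value 1) x 2^12 = 4096
  Digit '1' (value 1) x 2^11 = 2048
  Digit '0' (value 0) x 2^10 = 0
  Digit '1' (value 1) x 2^9 = 512
  Digit '0' (value 0) x 2^8 = 0
  Digit '1' (value 1) x 2^7 = 128
  Digit '0' (value 0) x 2^6 = 0
  Digit '1' (value 1) x 2^5 = 32
  Digit '0' (value 0) x 2^4 = 0
  Digit '1' (value 1) x 2^3 = 8
  Digit '0' (value 0) x 2^2 = 0
  Digit '1' (value 1) x 2^1 = 2
  Digit '1' (value 1) x 2^0 = 1
Sum = 6827

6827


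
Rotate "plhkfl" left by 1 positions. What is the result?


Input: "plhkfl", rotate left by 1
First 1 characters: "p"
Remaining characters: "lhkfl"
Concatenate remaining + first: "lhkfl" + "p" = "lhkflp"

lhkflp


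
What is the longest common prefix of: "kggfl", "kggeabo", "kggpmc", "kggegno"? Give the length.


Words: kggfl, kggeabo, kggpmc, kggegno
  Position 0: all 'k' => match
  Position 1: all 'g' => match
  Position 2: all 'g' => match
  Position 3: ('f', 'e', 'p', 'e') => mismatch, stop
LCP = "kgg" (length 3)

3


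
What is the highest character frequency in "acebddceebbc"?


Input: acebddceebbc
Character counts:
  'a': 1
  'b': 3
  'c': 3
  'd': 2
  'e': 3
Maximum frequency: 3

3


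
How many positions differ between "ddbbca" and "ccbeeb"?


Comparing "ddbbca" and "ccbeeb" position by position:
  Position 0: 'd' vs 'c' => DIFFER
  Position 1: 'd' vs 'c' => DIFFER
  Position 2: 'b' vs 'b' => same
  Position 3: 'b' vs 'e' => DIFFER
  Position 4: 'c' vs 'e' => DIFFER
  Position 5: 'a' vs 'b' => DIFFER
Positions that differ: 5

5


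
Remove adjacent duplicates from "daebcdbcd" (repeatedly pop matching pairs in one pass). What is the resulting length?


Input: daebcdbcd
Stack-based adjacent duplicate removal:
  Read 'd': push. Stack: d
  Read 'a': push. Stack: da
  Read 'e': push. Stack: dae
  Read 'b': push. Stack: daeb
  Read 'c': push. Stack: daebc
  Read 'd': push. Stack: daebcd
  Read 'b': push. Stack: daebcdb
  Read 'c': push. Stack: daebcdbc
  Read 'd': push. Stack: daebcdbcd
Final stack: "daebcdbcd" (length 9)

9


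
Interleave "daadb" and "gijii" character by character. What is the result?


Interleaving "daadb" and "gijii":
  Position 0: 'd' from first, 'g' from second => "dg"
  Position 1: 'a' from first, 'i' from second => "ai"
  Position 2: 'a' from first, 'j' from second => "aj"
  Position 3: 'd' from first, 'i' from second => "di"
  Position 4: 'b' from first, 'i' from second => "bi"
Result: dgaiajdibi

dgaiajdibi


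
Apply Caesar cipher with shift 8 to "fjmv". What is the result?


Caesar cipher: shift "fjmv" by 8
  'f' (pos 5) + 8 = pos 13 = 'n'
  'j' (pos 9) + 8 = pos 17 = 'r'
  'm' (pos 12) + 8 = pos 20 = 'u'
  'v' (pos 21) + 8 = pos 3 = 'd'
Result: nrud

nrud


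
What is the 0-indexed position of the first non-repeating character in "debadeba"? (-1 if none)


Input: debadeba
Character frequencies:
  'a': 2
  'b': 2
  'd': 2
  'e': 2
Scanning left to right for freq == 1:
  Position 0 ('d'): freq=2, skip
  Position 1 ('e'): freq=2, skip
  Position 2 ('b'): freq=2, skip
  Position 3 ('a'): freq=2, skip
  Position 4 ('d'): freq=2, skip
  Position 5 ('e'): freq=2, skip
  Position 6 ('b'): freq=2, skip
  Position 7 ('a'): freq=2, skip
  No unique character found => answer = -1

-1


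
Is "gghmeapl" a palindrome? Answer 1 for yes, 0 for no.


Input: gghmeapl
Reversed: lpaemhgg
  Compare pos 0 ('g') with pos 7 ('l'): MISMATCH
  Compare pos 1 ('g') with pos 6 ('p'): MISMATCH
  Compare pos 2 ('h') with pos 5 ('a'): MISMATCH
  Compare pos 3 ('m') with pos 4 ('e'): MISMATCH
Result: not a palindrome

0


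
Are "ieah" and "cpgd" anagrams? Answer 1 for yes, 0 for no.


Strings: "ieah", "cpgd"
Sorted first:  aehi
Sorted second: cdgp
Differ at position 0: 'a' vs 'c' => not anagrams

0


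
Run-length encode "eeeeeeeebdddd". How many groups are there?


Input: eeeeeeeebdddd
Scanning for consecutive runs:
  Group 1: 'e' x 8 (positions 0-7)
  Group 2: 'b' x 1 (positions 8-8)
  Group 3: 'd' x 4 (positions 9-12)
Total groups: 3

3


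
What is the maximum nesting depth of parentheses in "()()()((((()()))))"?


Input: "()()()((((()()))))"
Tracking depth:
  Position 0 '(': depth becomes 1
  Position 1 ')': depth becomes 0
  Position 2 '(': depth becomes 1
  Position 3 ')': depth becomes 0
  Position 4 '(': depth becomes 1
  Position 5 ')': depth becomes 0
  Position 6 '(': depth becomes 1
  Position 7 '(': depth becomes 2
  Position 8 '(': depth becomes 3
  Position 9 '(': depth becomes 4
  Position 10 '(': depth becomes 5
  Position 11 ')': depth becomes 4
  Position 12 '(': depth becomes 5
  Position 13 ')': depth becomes 4
  Position 14 ')': depth becomes 3
  Position 15 ')': depth becomes 2
  Position 16 ')': depth becomes 1
  Position 17 ')': depth becomes 0
Maximum depth reached: 5

5


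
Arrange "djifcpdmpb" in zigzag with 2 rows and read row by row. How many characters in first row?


Zigzag "djifcpdmpb" into 2 rows:
Placing characters:
  'd' => row 0
  'j' => row 1
  'i' => row 0
  'f' => row 1
  'c' => row 0
  'p' => row 1
  'd' => row 0
  'm' => row 1
  'p' => row 0
  'b' => row 1
Rows:
  Row 0: "dicdp"
  Row 1: "jfpmb"
First row length: 5

5


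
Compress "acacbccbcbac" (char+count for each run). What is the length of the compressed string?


Input: acacbccbcbac
Runs:
  'a' x 1 => "a1"
  'c' x 1 => "c1"
  'a' x 1 => "a1"
  'c' x 1 => "c1"
  'b' x 1 => "b1"
  'c' x 2 => "c2"
  'b' x 1 => "b1"
  'c' x 1 => "c1"
  'b' x 1 => "b1"
  'a' x 1 => "a1"
  'c' x 1 => "c1"
Compressed: "a1c1a1c1b1c2b1c1b1a1c1"
Compressed length: 22

22


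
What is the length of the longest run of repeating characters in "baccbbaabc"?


Input: "baccbbaabc"
Scanning for longest run:
  Position 1 ('a'): new char, reset run to 1
  Position 2 ('c'): new char, reset run to 1
  Position 3 ('c'): continues run of 'c', length=2
  Position 4 ('b'): new char, reset run to 1
  Position 5 ('b'): continues run of 'b', length=2
  Position 6 ('a'): new char, reset run to 1
  Position 7 ('a'): continues run of 'a', length=2
  Position 8 ('b'): new char, reset run to 1
  Position 9 ('c'): new char, reset run to 1
Longest run: 'c' with length 2

2


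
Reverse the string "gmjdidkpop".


Input: gmjdidkpop
Reading characters right to left:
  Position 9: 'p'
  Position 8: 'o'
  Position 7: 'p'
  Position 6: 'k'
  Position 5: 'd'
  Position 4: 'i'
  Position 3: 'd'
  Position 2: 'j'
  Position 1: 'm'
  Position 0: 'g'
Reversed: popkdidjmg

popkdidjmg


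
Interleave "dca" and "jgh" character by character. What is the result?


Interleaving "dca" and "jgh":
  Position 0: 'd' from first, 'j' from second => "dj"
  Position 1: 'c' from first, 'g' from second => "cg"
  Position 2: 'a' from first, 'h' from second => "ah"
Result: djcgah

djcgah


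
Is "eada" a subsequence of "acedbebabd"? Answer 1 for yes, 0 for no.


Check if "eada" is a subsequence of "acedbebabd"
Greedy scan:
  Position 0 ('a'): no match needed
  Position 1 ('c'): no match needed
  Position 2 ('e'): matches sub[0] = 'e'
  Position 3 ('d'): no match needed
  Position 4 ('b'): no match needed
  Position 5 ('e'): no match needed
  Position 6 ('b'): no match needed
  Position 7 ('a'): matches sub[1] = 'a'
  Position 8 ('b'): no match needed
  Position 9 ('d'): matches sub[2] = 'd'
Only matched 3/4 characters => not a subsequence

0


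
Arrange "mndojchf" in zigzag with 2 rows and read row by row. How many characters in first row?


Zigzag "mndojchf" into 2 rows:
Placing characters:
  'm' => row 0
  'n' => row 1
  'd' => row 0
  'o' => row 1
  'j' => row 0
  'c' => row 1
  'h' => row 0
  'f' => row 1
Rows:
  Row 0: "mdjh"
  Row 1: "nocf"
First row length: 4

4


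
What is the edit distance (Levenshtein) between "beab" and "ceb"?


Computing edit distance: "beab" -> "ceb"
DP table:
           c    e    b
      0    1    2    3
  b   1    1    2    2
  e   2    2    1    2
  a   3    3    2    2
  b   4    4    3    2
Edit distance = dp[4][3] = 2

2


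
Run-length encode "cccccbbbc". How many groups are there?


Input: cccccbbbc
Scanning for consecutive runs:
  Group 1: 'c' x 5 (positions 0-4)
  Group 2: 'b' x 3 (positions 5-7)
  Group 3: 'c' x 1 (positions 8-8)
Total groups: 3

3


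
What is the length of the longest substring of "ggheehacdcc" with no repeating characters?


Input: "ggheehacdcc"
Sliding window (track last position of each char):
  Position 0 ('g'): window [0,0] length 1 -- new best
  Position 1 ('g'): repeat (last at 0), move window start to 1
  Position 1 ('g'): window [1,1] length 1
  Position 2 ('h'): window [1,2] length 2 -- new best
  Position 3 ('e'): window [1,3] length 3 -- new best
  Position 4 ('e'): repeat (last at 3), move window start to 4
  Position 4 ('e'): window [4,4] length 1
  Position 5 ('h'): window [4,5] length 2
  Position 6 ('a'): window [4,6] length 3
  Position 7 ('c'): window [4,7] length 4 -- new best
  Position 8 ('d'): window [4,8] length 5 -- new best
  Position 9 ('c'): repeat (last at 7), move window start to 8
  Position 9 ('c'): window [8,9] length 2
  Position 10 ('c'): repeat (last at 9), move window start to 10
  Position 10 ('c'): window [10,10] length 1
Longest substring with no repeats: "ehacd" with length 5

5


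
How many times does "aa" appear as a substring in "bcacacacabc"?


Searching for "aa" in "bcacacacabc"
Scanning each position:
  Position 0: "bc" => no
  Position 1: "ca" => no
  Position 2: "ac" => no
  Position 3: "ca" => no
  Position 4: "ac" => no
  Position 5: "ca" => no
  Position 6: "ac" => no
  Position 7: "ca" => no
  Position 8: "ab" => no
  Position 9: "bc" => no
Total occurrences: 0

0


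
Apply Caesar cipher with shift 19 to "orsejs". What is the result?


Caesar cipher: shift "orsejs" by 19
  'o' (pos 14) + 19 = pos 7 = 'h'
  'r' (pos 17) + 19 = pos 10 = 'k'
  's' (pos 18) + 19 = pos 11 = 'l'
  'e' (pos 4) + 19 = pos 23 = 'x'
  'j' (pos 9) + 19 = pos 2 = 'c'
  's' (pos 18) + 19 = pos 11 = 'l'
Result: hklxcl

hklxcl


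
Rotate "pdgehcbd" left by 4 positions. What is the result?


Input: "pdgehcbd", rotate left by 4
First 4 characters: "pdge"
Remaining characters: "hcbd"
Concatenate remaining + first: "hcbd" + "pdge" = "hcbdpdge"

hcbdpdge


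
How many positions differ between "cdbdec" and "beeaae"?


Comparing "cdbdec" and "beeaae" position by position:
  Position 0: 'c' vs 'b' => DIFFER
  Position 1: 'd' vs 'e' => DIFFER
  Position 2: 'b' vs 'e' => DIFFER
  Position 3: 'd' vs 'a' => DIFFER
  Position 4: 'e' vs 'a' => DIFFER
  Position 5: 'c' vs 'e' => DIFFER
Positions that differ: 6

6


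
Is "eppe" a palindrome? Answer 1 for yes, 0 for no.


Input: eppe
Reversed: eppe
  Compare pos 0 ('e') with pos 3 ('e'): match
  Compare pos 1 ('p') with pos 2 ('p'): match
Result: palindrome

1


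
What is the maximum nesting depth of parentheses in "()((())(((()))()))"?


Input: "()((())(((()))()))"
Tracking depth:
  Position 0 '(': depth becomes 1
  Position 1 ')': depth becomes 0
  Position 2 '(': depth becomes 1
  Position 3 '(': depth becomes 2
  Position 4 '(': depth becomes 3
  Position 5 ')': depth becomes 2
  Position 6 ')': depth becomes 1
  Position 7 '(': depth becomes 2
  Position 8 '(': depth becomes 3
  Position 9 '(': depth becomes 4
  Position 10 '(': depth becomes 5
  Position 11 ')': depth becomes 4
  Position 12 ')': depth becomes 3
  Position 13 ')': depth becomes 2
  Position 14 '(': depth becomes 3
  Position 15 ')': depth becomes 2
  Position 16 ')': depth becomes 1
  Position 17 ')': depth becomes 0
Maximum depth reached: 5

5
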